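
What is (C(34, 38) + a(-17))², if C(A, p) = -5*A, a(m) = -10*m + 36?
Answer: 1296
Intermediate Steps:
a(m) = 36 - 10*m
(C(34, 38) + a(-17))² = (-5*34 + (36 - 10*(-17)))² = (-170 + (36 + 170))² = (-170 + 206)² = 36² = 1296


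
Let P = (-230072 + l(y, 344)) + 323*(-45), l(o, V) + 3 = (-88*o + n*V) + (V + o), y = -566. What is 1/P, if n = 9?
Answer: -1/191928 ≈ -5.2103e-6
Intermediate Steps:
l(o, V) = -3 - 87*o + 10*V (l(o, V) = -3 + ((-88*o + 9*V) + (V + o)) = -3 + (-87*o + 10*V) = -3 - 87*o + 10*V)
P = -191928 (P = (-230072 + (-3 - 87*(-566) + 10*344)) + 323*(-45) = (-230072 + (-3 + 49242 + 3440)) - 14535 = (-230072 + 52679) - 14535 = -177393 - 14535 = -191928)
1/P = 1/(-191928) = -1/191928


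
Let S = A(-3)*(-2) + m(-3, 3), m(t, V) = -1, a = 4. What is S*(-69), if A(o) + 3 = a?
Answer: 207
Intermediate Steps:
A(o) = 1 (A(o) = -3 + 4 = 1)
S = -3 (S = 1*(-2) - 1 = -2 - 1 = -3)
S*(-69) = -3*(-69) = 207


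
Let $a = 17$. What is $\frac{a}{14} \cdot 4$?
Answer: $\frac{34}{7} \approx 4.8571$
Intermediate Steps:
$\frac{a}{14} \cdot 4 = \frac{1}{14} \cdot 17 \cdot 4 = \frac{17}{14} \cdot 4 = \frac{34}{7}$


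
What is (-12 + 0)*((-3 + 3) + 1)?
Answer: -12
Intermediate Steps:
(-12 + 0)*((-3 + 3) + 1) = -12*(0 + 1) = -12*1 = -12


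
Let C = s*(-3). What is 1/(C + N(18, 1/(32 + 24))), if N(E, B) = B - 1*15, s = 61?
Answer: -56/11087 ≈ -0.0050510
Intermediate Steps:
N(E, B) = -15 + B (N(E, B) = B - 15 = -15 + B)
C = -183 (C = 61*(-3) = -183)
1/(C + N(18, 1/(32 + 24))) = 1/(-183 + (-15 + 1/(32 + 24))) = 1/(-183 + (-15 + 1/56)) = 1/(-183 - 839/56) = 1/(-11087/56) = -56/11087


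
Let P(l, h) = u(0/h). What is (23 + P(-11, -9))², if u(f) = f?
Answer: 529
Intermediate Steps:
P(l, h) = 0 (P(l, h) = 0/h = 0)
(23 + P(-11, -9))² = (23 + 0)² = 23² = 529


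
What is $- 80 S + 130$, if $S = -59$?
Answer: $4850$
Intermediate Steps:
$- 80 S + 130 = \left(-80\right) \left(-59\right) + 130 = 4720 + 130 = 4850$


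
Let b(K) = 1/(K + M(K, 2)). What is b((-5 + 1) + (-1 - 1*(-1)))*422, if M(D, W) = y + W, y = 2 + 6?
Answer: 211/3 ≈ 70.333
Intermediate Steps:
y = 8
M(D, W) = 8 + W
b(K) = 1/(10 + K) (b(K) = 1/(K + (8 + 2)) = 1/(K + 10) = 1/(10 + K))
b((-5 + 1) + (-1 - 1*(-1)))*422 = 422/(10 + ((-5 + 1) + (-1 - 1*(-1)))) = 422/(10 + (-4 + (-1 + 1))) = 422/(10 + (-4 + 0)) = 422/(10 - 4) = 422/6 = (⅙)*422 = 211/3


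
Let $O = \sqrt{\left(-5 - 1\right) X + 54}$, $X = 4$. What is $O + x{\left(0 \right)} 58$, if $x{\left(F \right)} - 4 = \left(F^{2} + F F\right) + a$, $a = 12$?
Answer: $928 + \sqrt{30} \approx 933.48$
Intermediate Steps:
$x{\left(F \right)} = 16 + 2 F^{2}$ ($x{\left(F \right)} = 4 + \left(\left(F^{2} + F F\right) + 12\right) = 4 + \left(\left(F^{2} + F^{2}\right) + 12\right) = 4 + \left(2 F^{2} + 12\right) = 4 + \left(12 + 2 F^{2}\right) = 16 + 2 F^{2}$)
$O = \sqrt{30}$ ($O = \sqrt{\left(-5 - 1\right) 4 + 54} = \sqrt{\left(-6\right) 4 + 54} = \sqrt{-24 + 54} = \sqrt{30} \approx 5.4772$)
$O + x{\left(0 \right)} 58 = \sqrt{30} + \left(16 + 2 \cdot 0^{2}\right) 58 = \sqrt{30} + \left(16 + 2 \cdot 0\right) 58 = \sqrt{30} + \left(16 + 0\right) 58 = \sqrt{30} + 16 \cdot 58 = \sqrt{30} + 928 = 928 + \sqrt{30}$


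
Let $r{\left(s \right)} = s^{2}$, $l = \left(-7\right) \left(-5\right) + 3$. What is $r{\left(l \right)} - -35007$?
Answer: $36451$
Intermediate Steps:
$l = 38$ ($l = 35 + 3 = 38$)
$r{\left(l \right)} - -35007 = 38^{2} - -35007 = 1444 + 35007 = 36451$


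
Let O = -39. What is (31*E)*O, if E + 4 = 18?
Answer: -16926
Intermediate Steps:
E = 14 (E = -4 + 18 = 14)
(31*E)*O = (31*14)*(-39) = 434*(-39) = -16926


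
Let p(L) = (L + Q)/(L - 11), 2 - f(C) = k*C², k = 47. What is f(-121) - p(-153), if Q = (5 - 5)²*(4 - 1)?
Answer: -112852653/164 ≈ -6.8813e+5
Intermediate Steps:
Q = 0 (Q = 0²*3 = 0*3 = 0)
f(C) = 2 - 47*C²
p(L) = L/(-11 + L) (p(L) = (L + 0)/(L - 11) = L/(-11 + L))
f(-121) - p(-153) = (2 - 47*(-121)²) - (-153)/(-11 - 153) = (2 - 47*14641) - (-153)/(-164) = (2 - 688127) - (-153)*(-1)/164 = -688125 - 1*153/164 = -688125 - 153/164 = -112852653/164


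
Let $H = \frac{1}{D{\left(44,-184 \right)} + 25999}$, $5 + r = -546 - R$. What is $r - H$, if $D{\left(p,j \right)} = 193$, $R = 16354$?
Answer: $- \frac{442775761}{26192} \approx -16905.0$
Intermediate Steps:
$r = -16905$ ($r = -5 - 16900 = -16905$)
$H = \frac{1}{26192}$ ($H = \frac{1}{193 + 25999} = \frac{1}{26192} \approx 3.818 \cdot 10^{-5}$)
$r - H = -16905 - \frac{1}{26192} = - \frac{442775761}{26192}$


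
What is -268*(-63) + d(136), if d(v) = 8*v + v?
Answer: 18108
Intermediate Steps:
d(v) = 9*v
-268*(-63) + d(136) = -268*(-63) + 9*136 = 16884 + 1224 = 18108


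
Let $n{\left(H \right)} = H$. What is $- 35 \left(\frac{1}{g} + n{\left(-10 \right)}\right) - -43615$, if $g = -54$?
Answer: $\frac{2374145}{54} \approx 43966.0$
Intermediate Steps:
$- 35 \left(\frac{1}{g} + n{\left(-10 \right)}\right) - -43615 = - 35 \left(\frac{1}{-54} - 10\right) - -43615 = - 35 \left(- \frac{1}{54} - 10\right) + 43615 = \left(-35\right) \left(- \frac{541}{54}\right) + 43615 = \frac{18935}{54} + 43615 = \frac{2374145}{54}$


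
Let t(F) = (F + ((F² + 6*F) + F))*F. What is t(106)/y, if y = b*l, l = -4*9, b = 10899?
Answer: -106742/32697 ≈ -3.2646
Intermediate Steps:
t(F) = F*(F² + 8*F) (t(F) = (F + (F² + 7*F))*F = (F² + 8*F)*F = F*(F² + 8*F))
l = -36
y = -392364 (y = 10899*(-36) = -392364)
t(106)/y = (106²*(8 + 106))/(-392364) = (11236*114)*(-1/392364) = 1280904*(-1/392364) = -106742/32697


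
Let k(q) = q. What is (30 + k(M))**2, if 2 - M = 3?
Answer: 841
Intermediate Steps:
M = -1 (M = 2 - 1*3 = 2 - 3 = -1)
(30 + k(M))**2 = (30 - 1)**2 = 29**2 = 841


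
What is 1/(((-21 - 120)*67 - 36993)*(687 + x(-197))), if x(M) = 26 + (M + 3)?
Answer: -1/24102360 ≈ -4.1490e-8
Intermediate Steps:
x(M) = 29 + M (x(M) = 26 + (3 + M) = 29 + M)
1/(((-21 - 120)*67 - 36993)*(687 + x(-197))) = 1/(((-21 - 120)*67 - 36993)*(687 + (29 - 197))) = 1/((-141*67 - 36993)*(687 - 168)) = 1/(-9447 - 36993*519) = (1/519)/(-46440) = -1/46440*1/519 = -1/24102360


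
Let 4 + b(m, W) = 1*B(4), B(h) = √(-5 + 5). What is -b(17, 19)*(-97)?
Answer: -388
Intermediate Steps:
B(h) = 0 (B(h) = √0 = 0)
b(m, W) = -4 (b(m, W) = -4 + 1*0 = -4 + 0 = -4)
-b(17, 19)*(-97) = -(-4)*(-97) = -1*388 = -388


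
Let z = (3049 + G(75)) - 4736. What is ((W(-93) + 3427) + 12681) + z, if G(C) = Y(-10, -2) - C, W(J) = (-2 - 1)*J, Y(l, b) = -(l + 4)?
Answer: 14631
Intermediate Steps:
Y(l, b) = -4 - l (Y(l, b) = -(4 + l) = -4 - l)
W(J) = -3*J
G(C) = 6 - C (G(C) = (-4 - 1*(-10)) - C = (-4 + 10) - C = 6 - C)
z = -1756 (z = (3049 + (6 - 1*75)) - 4736 = (3049 + (6 - 75)) - 4736 = (3049 - 69) - 4736 = 2980 - 4736 = -1756)
((W(-93) + 3427) + 12681) + z = ((-3*(-93) + 3427) + 12681) - 1756 = ((279 + 3427) + 12681) - 1756 = (3706 + 12681) - 1756 = 16387 - 1756 = 14631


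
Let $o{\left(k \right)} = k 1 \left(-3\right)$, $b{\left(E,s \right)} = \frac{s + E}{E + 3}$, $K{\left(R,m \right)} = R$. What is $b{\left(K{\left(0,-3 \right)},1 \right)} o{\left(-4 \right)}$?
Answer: $4$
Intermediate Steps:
$b{\left(E,s \right)} = \frac{E + s}{3 + E}$
$o{\left(k \right)} = - 3 k$ ($o{\left(k \right)} = k \left(-3\right) = - 3 k$)
$b{\left(K{\left(0,-3 \right)},1 \right)} o{\left(-4 \right)} = \frac{0 + 1}{3 + 0} \left(\left(-3\right) \left(-4\right)\right) = \frac{1}{3} \cdot 1 \cdot 12 = \frac{1}{3} \cdot 12 = 4$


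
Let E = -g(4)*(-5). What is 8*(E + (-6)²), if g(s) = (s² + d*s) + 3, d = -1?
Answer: 888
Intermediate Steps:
g(s) = 3 + s² - s (g(s) = (s² - s) + 3 = 3 + s² - s)
E = 75 (E = -(3 + 4² - 1*4)*(-5) = -(3 + 16 - 4)*(-5) = -1*15*(-5) = -15*(-5) = 75)
8*(E + (-6)²) = 8*(75 + (-6)²) = 8*(75 + 36) = 8*111 = 888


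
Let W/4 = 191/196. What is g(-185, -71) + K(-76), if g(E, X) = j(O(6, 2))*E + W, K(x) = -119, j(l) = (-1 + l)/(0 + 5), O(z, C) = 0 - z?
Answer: 7051/49 ≈ 143.90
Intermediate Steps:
O(z, C) = -z
j(l) = -⅕ + l/5 (j(l) = (-1 + l)/5 = (-1 + l)*(⅕) = -⅕ + l/5)
W = 191/49 (W = 4*(191/196) = 191/49 ≈ 3.8980)
g(E, X) = 191/49 - 7*E/5 (g(E, X) = (-⅕ + (-1*6)/5)*E + 191/49 = (-⅕ + (⅕)*(-6))*E + 191/49 = (-⅕ - 6/5)*E + 191/49 = -7*E/5 + 191/49 = 191/49 - 7*E/5)
g(-185, -71) + K(-76) = (191/49 - 7/5*(-185)) - 119 = (191/49 + 259) - 119 = 12882/49 - 119 = 7051/49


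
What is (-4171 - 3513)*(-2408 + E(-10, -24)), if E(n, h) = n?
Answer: 18579912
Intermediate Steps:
(-4171 - 3513)*(-2408 + E(-10, -24)) = (-4171 - 3513)*(-2408 - 10) = -7684*(-2418) = 18579912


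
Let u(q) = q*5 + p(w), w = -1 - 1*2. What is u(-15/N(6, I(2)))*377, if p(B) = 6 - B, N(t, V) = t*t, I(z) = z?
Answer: 31291/12 ≈ 2607.6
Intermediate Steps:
w = -3 (w = -1 - 2 = -3)
N(t, V) = t²
u(q) = 9 + 5*q (u(q) = q*5 + (6 - 1*(-3)) = 5*q + (6 + 3) = 5*q + 9 = 9 + 5*q)
u(-15/N(6, I(2)))*377 = (9 + 5*(-15/(6²)))*377 = (9 + 5*(-15/36))*377 = (9 + 5*(-15*1/36))*377 = (9 + 5*(-5/12))*377 = (9 - 25/12)*377 = (83/12)*377 = 31291/12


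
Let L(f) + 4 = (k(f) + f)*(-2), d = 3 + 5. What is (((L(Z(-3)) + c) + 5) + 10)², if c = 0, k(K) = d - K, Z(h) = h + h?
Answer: 25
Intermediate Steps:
d = 8
Z(h) = 2*h
k(K) = 8 - K
L(f) = -20 (L(f) = -4 + ((8 - f) + f)*(-2) = -4 + 8*(-2) = -4 - 16 = -20)
(((L(Z(-3)) + c) + 5) + 10)² = (((-20 + 0) + 5) + 10)² = ((-20 + 5) + 10)² = (-15 + 10)² = (-5)² = 25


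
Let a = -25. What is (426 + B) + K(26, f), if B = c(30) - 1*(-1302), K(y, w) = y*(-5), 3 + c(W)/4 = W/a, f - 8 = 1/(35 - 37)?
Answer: 7906/5 ≈ 1581.2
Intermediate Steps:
f = 15/2 (f = 8 + 1/(35 - 37) = 8 + 1/(-2) = 8 - ½ = 15/2 ≈ 7.5000)
c(W) = -12 - 4*W/25 (c(W) = -12 + 4*(W/(-25)) = -12 + 4*(W*(-1/25)) = -12 + 4*(-W/25) = -12 - 4*W/25)
K(y, w) = -5*y
B = 6426/5 (B = (-12 - 4/25*30) - 1*(-1302) = (-12 - 24/5) + 1302 = -84/5 + 1302 = 6426/5 ≈ 1285.2)
(426 + B) + K(26, f) = (426 + 6426/5) - 5*26 = 8556/5 - 130 = 7906/5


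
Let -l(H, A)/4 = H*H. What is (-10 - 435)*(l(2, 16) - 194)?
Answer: 93450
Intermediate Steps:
l(H, A) = -4*H**2 (l(H, A) = -4*H*H = -4*H**2)
(-10 - 435)*(l(2, 16) - 194) = (-10 - 435)*(-4*2**2 - 194) = -445*(-4*4 - 194) = -445*(-16 - 194) = -445*(-210) = 93450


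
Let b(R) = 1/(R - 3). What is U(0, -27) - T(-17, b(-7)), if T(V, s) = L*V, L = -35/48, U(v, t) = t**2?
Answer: 34397/48 ≈ 716.60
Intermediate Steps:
L = -35/48 (L = -35*1/48 = -35/48 ≈ -0.72917)
b(R) = 1/(-3 + R)
T(V, s) = -35*V/48
U(0, -27) - T(-17, b(-7)) = (-27)**2 - (-35)*(-17)/48 = 729 - 1*595/48 = 729 - 595/48 = 34397/48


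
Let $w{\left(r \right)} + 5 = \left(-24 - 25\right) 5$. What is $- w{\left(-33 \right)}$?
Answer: $250$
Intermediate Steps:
$w{\left(r \right)} = -250$ ($w{\left(r \right)} = -5 + \left(-24 - 25\right) 5 = -5 - 245 = -250$)
$- w{\left(-33 \right)} = \left(-1\right) \left(-250\right) = 250$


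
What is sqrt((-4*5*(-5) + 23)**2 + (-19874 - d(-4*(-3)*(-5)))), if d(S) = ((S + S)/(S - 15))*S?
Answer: I*sqrt(4649) ≈ 68.184*I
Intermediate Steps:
d(S) = 2*S**2/(-15 + S) (d(S) = ((2*S)/(-15 + S))*S = (2*S/(-15 + S))*S = 2*S**2/(-15 + S))
sqrt((-4*5*(-5) + 23)**2 + (-19874 - d(-4*(-3)*(-5)))) = sqrt((-4*5*(-5) + 23)**2 + (-19874 - 2*(-4*(-3)*(-5))**2/(-15 - 4*(-3)*(-5)))) = sqrt((-20*(-5) + 23)**2 + (-19874 - 2*(12*(-5))**2/(-15 + 12*(-5)))) = sqrt((100 + 23)**2 + (-19874 - 2*(-60)**2/(-15 - 60))) = sqrt(123**2 + (-19874 - 2*3600/(-75))) = sqrt(15129 + (-19874 - 2*3600*(-1)/75)) = sqrt(15129 + (-19874 - 1*(-96))) = sqrt(15129 + (-19874 + 96)) = sqrt(15129 - 19778) = sqrt(-4649) = I*sqrt(4649)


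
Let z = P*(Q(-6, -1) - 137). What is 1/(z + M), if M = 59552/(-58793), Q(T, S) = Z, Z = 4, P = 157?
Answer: -58793/1227716185 ≈ -4.7888e-5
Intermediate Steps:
Q(T, S) = 4
z = -20881 (z = 157*(4 - 137) = 157*(-133) = -20881)
M = -59552/58793 (M = 59552*(-1/58793) = -59552/58793 ≈ -1.0129)
1/(z + M) = 1/(-20881 - 59552/58793) = 1/(-1227716185/58793) = -58793/1227716185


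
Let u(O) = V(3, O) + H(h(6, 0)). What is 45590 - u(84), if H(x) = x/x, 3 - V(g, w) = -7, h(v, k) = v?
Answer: 45579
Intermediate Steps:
V(g, w) = 10 (V(g, w) = 3 - 1*(-7) = 3 + 7 = 10)
H(x) = 1
u(O) = 11 (u(O) = 10 + 1 = 11)
45590 - u(84) = 45590 - 1*11 = 45590 - 11 = 45579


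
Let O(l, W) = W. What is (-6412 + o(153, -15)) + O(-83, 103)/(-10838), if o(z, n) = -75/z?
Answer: -3544432259/552738 ≈ -6412.5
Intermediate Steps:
(-6412 + o(153, -15)) + O(-83, 103)/(-10838) = (-6412 - 75/153) + 103/(-10838) = (-6412 - 75*1/153) + 103*(-1/10838) = (-6412 - 25/51) - 103/10838 = -327037/51 - 103/10838 = -3544432259/552738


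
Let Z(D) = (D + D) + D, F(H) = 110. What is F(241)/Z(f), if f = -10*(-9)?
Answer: 11/27 ≈ 0.40741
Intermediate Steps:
f = 90
Z(D) = 3*D (Z(D) = 2*D + D = 3*D)
F(241)/Z(f) = 110/((3*90)) = 110/270 = 110*(1/270) = 11/27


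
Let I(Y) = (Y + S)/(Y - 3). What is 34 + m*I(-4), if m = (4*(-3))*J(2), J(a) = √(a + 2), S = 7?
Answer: 310/7 ≈ 44.286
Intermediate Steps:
J(a) = √(2 + a)
I(Y) = (7 + Y)/(-3 + Y) (I(Y) = (Y + 7)/(Y - 3) = (7 + Y)/(-3 + Y))
m = -24 (m = (4*(-3))*√(2 + 2) = -12*√4 = -12*2 = -24)
34 + m*I(-4) = 34 - 24*(7 - 4)/(-3 - 4) = 34 - 24*3/(-7) = 34 - (-24)*3/7 = 34 - 24*(-3/7) = 34 + 72/7 = 310/7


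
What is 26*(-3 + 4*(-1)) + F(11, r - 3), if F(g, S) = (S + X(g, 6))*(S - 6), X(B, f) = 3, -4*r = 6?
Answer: -665/4 ≈ -166.25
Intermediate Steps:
r = -3/2 (r = -¼*6 = -3/2 ≈ -1.5000)
F(g, S) = (-6 + S)*(3 + S) (F(g, S) = (S + 3)*(S - 6) = (3 + S)*(-6 + S) = (-6 + S)*(3 + S))
26*(-3 + 4*(-1)) + F(11, r - 3) = 26*(-3 + 4*(-1)) + (-18 + (-3/2 - 3)² - 3*(-3/2 - 3)) = 26*(-3 - 4) + (-18 + (-9/2)² - 3*(-9/2)) = 26*(-7) + (-18 + 81/4 + 27/2) = -182 + 63/4 = -665/4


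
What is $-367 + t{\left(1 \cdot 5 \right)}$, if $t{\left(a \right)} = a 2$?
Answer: $-357$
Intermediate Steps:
$t{\left(a \right)} = 2 a$
$-367 + t{\left(1 \cdot 5 \right)} = -367 + 2 \cdot 1 \cdot 5 = -367 + 2 \cdot 5 = -367 + 10 = -357$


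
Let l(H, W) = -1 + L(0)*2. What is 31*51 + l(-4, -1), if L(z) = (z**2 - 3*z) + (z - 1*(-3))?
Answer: 1586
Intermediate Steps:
L(z) = 3 + z**2 - 2*z (L(z) = (z**2 - 3*z) + (z + 3) = (z**2 - 3*z) + (3 + z) = 3 + z**2 - 2*z)
l(H, W) = 5 (l(H, W) = -1 + (3 + 0**2 - 2*0)*2 = -1 + (3 + 0 + 0)*2 = -1 + 3*2 = -1 + 6 = 5)
31*51 + l(-4, -1) = 31*51 + 5 = 1581 + 5 = 1586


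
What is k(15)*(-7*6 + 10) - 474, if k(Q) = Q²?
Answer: -7674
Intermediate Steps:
k(15)*(-7*6 + 10) - 474 = 15²*(-7*6 + 10) - 474 = 225*(-42 + 10) - 474 = 225*(-32) - 474 = -7200 - 474 = -7674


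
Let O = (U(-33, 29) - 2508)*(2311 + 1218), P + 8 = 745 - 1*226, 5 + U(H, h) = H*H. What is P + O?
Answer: -5024785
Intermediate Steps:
U(H, h) = -5 + H**2 (U(H, h) = -5 + H*H = -5 + H**2)
P = 511 (P = -8 + (745 - 1*226) = -8 + (745 - 226) = -8 + 519 = 511)
O = -5025296 (O = ((-5 + (-33)**2) - 2508)*(2311 + 1218) = ((-5 + 1089) - 2508)*3529 = (1084 - 2508)*3529 = -1424*3529 = -5025296)
P + O = 511 - 5025296 = -5024785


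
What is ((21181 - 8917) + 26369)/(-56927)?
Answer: -38633/56927 ≈ -0.67864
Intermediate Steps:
((21181 - 8917) + 26369)/(-56927) = (12264 + 26369)*(-1/56927) = 38633*(-1/56927) = -38633/56927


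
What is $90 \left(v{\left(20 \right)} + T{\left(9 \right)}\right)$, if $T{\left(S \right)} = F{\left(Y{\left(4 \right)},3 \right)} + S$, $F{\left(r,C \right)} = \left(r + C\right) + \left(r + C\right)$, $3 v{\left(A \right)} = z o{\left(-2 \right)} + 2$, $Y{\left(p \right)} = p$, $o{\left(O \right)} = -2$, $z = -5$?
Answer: $2430$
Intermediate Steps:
$v{\left(A \right)} = 4$ ($v{\left(A \right)} = \frac{\left(-5\right) \left(-2\right) + 2}{3} = \frac{10 + 2}{3} = \frac{1}{3} \cdot 12 = 4$)
$F{\left(r,C \right)} = 2 C + 2 r$ ($F{\left(r,C \right)} = \left(C + r\right) + \left(C + r\right) = 2 C + 2 r$)
$T{\left(S \right)} = 14 + S$ ($T{\left(S \right)} = \left(2 \cdot 3 + 2 \cdot 4\right) + S = \left(6 + 8\right) + S = 14 + S$)
$90 \left(v{\left(20 \right)} + T{\left(9 \right)}\right) = 90 \left(4 + \left(14 + 9\right)\right) = 90 \left(4 + 23\right) = 90 \cdot 27 = 2430$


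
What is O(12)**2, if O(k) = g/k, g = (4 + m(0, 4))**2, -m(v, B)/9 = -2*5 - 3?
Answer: 214358881/144 ≈ 1.4886e+6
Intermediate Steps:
m(v, B) = 117 (m(v, B) = -9*(-2*5 - 3) = -9*(-10 - 3) = -9*(-13) = 117)
g = 14641 (g = (4 + 117)**2 = 121**2 = 14641)
O(k) = 14641/k
O(12)**2 = (14641/12)**2 = 214358881/144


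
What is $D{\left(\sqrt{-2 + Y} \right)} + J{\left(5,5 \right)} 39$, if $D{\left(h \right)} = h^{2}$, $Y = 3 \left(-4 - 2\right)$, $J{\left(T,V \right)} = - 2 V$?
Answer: $-410$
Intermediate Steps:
$Y = -18$ ($Y = 3 \left(-6\right) = -18$)
$D{\left(\sqrt{-2 + Y} \right)} + J{\left(5,5 \right)} 39 = \left(\sqrt{-2 - 18}\right)^{2} + \left(-2\right) 5 \cdot 39 = \left(\sqrt{-20}\right)^{2} - 390 = \left(2 i \sqrt{5}\right)^{2} - 390 = -20 - 390 = -410$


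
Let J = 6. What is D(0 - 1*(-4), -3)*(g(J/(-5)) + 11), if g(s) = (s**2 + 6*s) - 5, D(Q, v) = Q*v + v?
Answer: -18/5 ≈ -3.6000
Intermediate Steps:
D(Q, v) = v + Q*v
g(s) = -5 + s**2 + 6*s
D(0 - 1*(-4), -3)*(g(J/(-5)) + 11) = (-3*(1 + (0 - 1*(-4))))*((-5 + (6/(-5))**2 + 6*(6/(-5))) + 11) = (-3*(1 + (0 + 4)))*((-5 + (6*(-1/5))**2 + 6*(6*(-1/5))) + 11) = (-3*(1 + 4))*((-5 + (-6/5)**2 + 6*(-6/5)) + 11) = (-3*5)*((-5 + 36/25 - 36/5) + 11) = -15*(-269/25 + 11) = -15*6/25 = -18/5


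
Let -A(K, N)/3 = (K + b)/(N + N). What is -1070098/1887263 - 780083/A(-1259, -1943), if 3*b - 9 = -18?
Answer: 2860524898341233/3572588859 ≈ 8.0069e+5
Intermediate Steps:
b = -3 (b = 3 + (⅓)*(-18) = 3 - 6 = -3)
A(K, N) = -3*(-3 + K)/(2*N) (A(K, N) = -3*(K - 3)/(N + N) = -3*(-3 + K)/(2*N))
-1070098/1887263 - 780083/A(-1259, -1943) = -1070098/1887263 - 780083*(-3886/(3*(3 - 1*(-1259)))) = -1070098*1/1887263 - 780083*(-3886/(3*(3 + 1259))) = -1070098/1887263 - 780083/((3/2)*(-1/1943)*1262) = -1070098/1887263 - 780083/(-1893/1943) = -1070098/1887263 - 780083*(-1943/1893) = -1070098/1887263 + 1515701269/1893 = 2860524898341233/3572588859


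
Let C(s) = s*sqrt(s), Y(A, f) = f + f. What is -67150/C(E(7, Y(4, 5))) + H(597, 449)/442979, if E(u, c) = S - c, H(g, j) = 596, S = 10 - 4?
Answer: 596/442979 - 33575*I/4 ≈ 0.0013454 - 8393.8*I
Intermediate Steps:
Y(A, f) = 2*f
S = 6
E(u, c) = 6 - c
C(s) = s**(3/2)
-67150/C(E(7, Y(4, 5))) + H(597, 449)/442979 = -67150/(6 - 2*5)**(3/2) + 596/442979 = -67150/(6 - 1*10)**(3/2) + 596*(1/442979) = -67150/(6 - 10)**(3/2) + 596/442979 = -67150*I/8 + 596/442979 = -33575*I/4 + 596/442979 = 596/442979 - 33575*I/4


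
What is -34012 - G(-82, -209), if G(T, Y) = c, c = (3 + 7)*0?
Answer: -34012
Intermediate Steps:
c = 0 (c = 10*0 = 0)
G(T, Y) = 0
-34012 - G(-82, -209) = -34012 - 1*0 = -34012 + 0 = -34012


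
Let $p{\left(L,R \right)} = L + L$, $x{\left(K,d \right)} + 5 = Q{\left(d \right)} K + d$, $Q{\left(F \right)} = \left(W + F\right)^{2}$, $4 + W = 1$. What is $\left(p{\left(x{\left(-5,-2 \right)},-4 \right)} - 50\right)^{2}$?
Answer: $98596$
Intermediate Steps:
$W = -3$ ($W = -4 + 1 = -3$)
$Q{\left(F \right)} = \left(-3 + F\right)^{2}$
$x{\left(K,d \right)} = -5 + d + K \left(-3 + d\right)^{2}$ ($x{\left(K,d \right)} = -5 + \left(\left(-3 + d\right)^{2} K + d\right) = -5 + \left(K \left(-3 + d\right)^{2} + d\right) = -5 + \left(d + K \left(-3 + d\right)^{2}\right) = -5 + d + K \left(-3 + d\right)^{2}$)
$p{\left(L,R \right)} = 2 L$
$\left(p{\left(x{\left(-5,-2 \right)},-4 \right)} - 50\right)^{2} = \left(2 \left(-5 - 2 - 5 \left(-3 - 2\right)^{2}\right) - 50\right)^{2} = \left(2 \left(-5 - 2 - 5 \left(-5\right)^{2}\right) - 50\right)^{2} = \left(2 \left(-5 - 2 - 125\right) - 50\right)^{2} = \left(2 \left(-132\right) - 50\right)^{2} = \left(-264 - 50\right)^{2} = \left(-314\right)^{2} = 98596$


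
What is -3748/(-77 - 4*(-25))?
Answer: -3748/23 ≈ -162.96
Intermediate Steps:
-3748/(-77 - 4*(-25)) = -3748/(-77 + 100) = -3748/23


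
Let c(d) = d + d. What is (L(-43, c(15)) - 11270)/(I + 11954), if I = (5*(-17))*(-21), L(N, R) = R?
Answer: -11240/13739 ≈ -0.81811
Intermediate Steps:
c(d) = 2*d
I = 1785 (I = -85*(-21) = 1785)
(L(-43, c(15)) - 11270)/(I + 11954) = (2*15 - 11270)/(1785 + 11954) = (30 - 11270)/13739 = -11240*1/13739 = -11240/13739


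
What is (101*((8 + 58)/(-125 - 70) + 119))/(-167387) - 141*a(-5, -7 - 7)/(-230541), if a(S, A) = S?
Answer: -62421648436/836107271285 ≈ -0.074657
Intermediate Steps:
(101*((8 + 58)/(-125 - 70) + 119))/(-167387) - 141*a(-5, -7 - 7)/(-230541) = (101*((8 + 58)/(-125 - 70) + 119))/(-167387) - 141*(-5)/(-230541) = (101*(66/(-195) + 119))*(-1/167387) + 705*(-1/230541) = (101*(66*(-1/195) + 119))*(-1/167387) - 235/76847 = (101*(-22/65 + 119))*(-1/167387) - 235/76847 = (101*(7713/65))*(-1/167387) - 235/76847 = (779013/65)*(-1/167387) - 235/76847 = -779013/10880155 - 235/76847 = -62421648436/836107271285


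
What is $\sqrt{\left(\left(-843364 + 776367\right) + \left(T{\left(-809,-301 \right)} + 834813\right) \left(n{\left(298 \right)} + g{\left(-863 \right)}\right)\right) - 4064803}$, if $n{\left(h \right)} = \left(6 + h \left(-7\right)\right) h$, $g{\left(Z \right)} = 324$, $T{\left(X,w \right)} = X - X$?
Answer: $2 i \sqrt{129296035577} \approx 7.1916 \cdot 10^{5} i$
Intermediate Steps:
$T{\left(X,w \right)} = 0$
$n{\left(h \right)} = h \left(6 - 7 h\right)$ ($n{\left(h \right)} = \left(6 - 7 h\right) h = h \left(6 - 7 h\right)$)
$\sqrt{\left(\left(-843364 + 776367\right) + \left(T{\left(-809,-301 \right)} + 834813\right) \left(n{\left(298 \right)} + g{\left(-863 \right)}\right)\right) - 4064803} = \sqrt{\left(\left(-843364 + 776367\right) + \left(0 + 834813\right) \left(298 \left(6 - 2086\right) + 324\right)\right) - 4064803} = \sqrt{\left(-66997 + 834813 \left(298 \left(6 - 2086\right) + 324\right)\right) - 4064803} = \sqrt{\left(-66997 + 834813 \left(298 \left(-2080\right) + 324\right)\right) - 4064803} = \sqrt{\left(-66997 + 834813 \left(-619840 + 324\right)\right) - 4064803} = \sqrt{\left(-66997 + 834813 \left(-619516\right)\right) - 4064803} = \sqrt{\left(-66997 - 517180010508\right) - 4064803} = \sqrt{-517180077505 - 4064803} = \sqrt{-517184142308} = 2 i \sqrt{129296035577}$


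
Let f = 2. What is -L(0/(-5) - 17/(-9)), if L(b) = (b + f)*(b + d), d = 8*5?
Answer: -13195/81 ≈ -162.90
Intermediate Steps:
d = 40
L(b) = (2 + b)*(40 + b) (L(b) = (b + 2)*(b + 40) = (2 + b)*(40 + b))
-L(0/(-5) - 17/(-9)) = -(80 + (0/(-5) - 17/(-9))² + 42*(0/(-5) - 17/(-9))) = -(80 + (0*(-⅕) - 17*(-⅑))² + 42*(0*(-⅕) - 17*(-⅑))) = -(80 + (0 + 17/9)² + 42*(0 + 17/9)) = -(80 + (17/9)² + 42*(17/9)) = -(80 + 289/81 + 238/3) = -1*13195/81 = -13195/81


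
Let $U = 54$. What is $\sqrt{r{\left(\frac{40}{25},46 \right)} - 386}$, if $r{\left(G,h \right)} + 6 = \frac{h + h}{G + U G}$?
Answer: $\frac{i \sqrt{189222}}{22} \approx 19.773 i$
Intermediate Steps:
$r{\left(G,h \right)} = -6 + \frac{2 h}{55 G}$ ($r{\left(G,h \right)} = -6 + \frac{h + h}{G + 54 G} = -6 + \frac{2 h}{55 G}$)
$\sqrt{r{\left(\frac{40}{25},46 \right)} - 386} = \sqrt{\left(-6 + \frac{2}{55} \cdot 46 \frac{1}{40 \cdot \frac{1}{25}}\right) - 386} = \sqrt{\left(-6 + \frac{2}{55} \cdot 46 \frac{1}{\frac{8}{5}}\right) - 386} = \sqrt{\left(-6 + \frac{2}{55} \cdot 46 \cdot \frac{5}{8}\right) - 386} = \sqrt{\left(-6 + \frac{23}{22}\right) - 386} = \sqrt{- \frac{109}{22} - 386} = \sqrt{- \frac{8601}{22}} = \frac{i \sqrt{189222}}{22}$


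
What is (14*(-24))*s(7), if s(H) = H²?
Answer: -16464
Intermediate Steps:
(14*(-24))*s(7) = (14*(-24))*7² = -336*49 = -16464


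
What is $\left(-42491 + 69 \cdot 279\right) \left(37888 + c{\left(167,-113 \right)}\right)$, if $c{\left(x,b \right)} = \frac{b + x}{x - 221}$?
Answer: $-880493880$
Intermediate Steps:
$c{\left(x,b \right)} = \frac{b + x}{-221 + x}$
$\left(-42491 + 69 \cdot 279\right) \left(37888 + c{\left(167,-113 \right)}\right) = \left(-42491 + 69 \cdot 279\right) \left(37888 + \frac{-113 + 167}{-221 + 167}\right) = \left(-42491 + 19251\right) \left(37888 + \frac{1}{-54} \cdot 54\right) = - 23240 \left(37888 - 1\right) = \left(-23240\right) 37887 = -880493880$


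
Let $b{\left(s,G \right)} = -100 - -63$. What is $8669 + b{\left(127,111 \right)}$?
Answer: $8632$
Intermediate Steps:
$b{\left(s,G \right)} = -37$ ($b{\left(s,G \right)} = -100 + 63 = -37$)
$8669 + b{\left(127,111 \right)} = 8669 - 37 = 8632$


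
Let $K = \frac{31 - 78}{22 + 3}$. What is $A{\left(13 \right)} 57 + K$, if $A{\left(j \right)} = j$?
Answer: $\frac{18478}{25} \approx 739.12$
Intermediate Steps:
$K = - \frac{47}{25} \approx -1.88$
$A{\left(13 \right)} 57 + K = 13 \cdot 57 - \frac{47}{25} = 741 - \frac{47}{25} = \frac{18478}{25}$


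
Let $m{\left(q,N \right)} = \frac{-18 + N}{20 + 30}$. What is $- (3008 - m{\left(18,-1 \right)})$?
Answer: $- \frac{150419}{50} \approx -3008.4$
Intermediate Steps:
$m{\left(q,N \right)} = - \frac{9}{25} + \frac{N}{50}$ ($m{\left(q,N \right)} = \frac{-18 + N}{50} = \left(-18 + N\right) \frac{1}{50} = - \frac{9}{25} + \frac{N}{50}$)
$- (3008 - m{\left(18,-1 \right)}) = - (3008 - \left(- \frac{9}{25} + \frac{1}{50} \left(-1\right)\right)) = - (3008 - \left(- \frac{9}{25} - \frac{1}{50}\right)) = - (3008 - - \frac{19}{50}) = - (3008 + \frac{19}{50}) = \left(-1\right) \frac{150419}{50} = - \frac{150419}{50}$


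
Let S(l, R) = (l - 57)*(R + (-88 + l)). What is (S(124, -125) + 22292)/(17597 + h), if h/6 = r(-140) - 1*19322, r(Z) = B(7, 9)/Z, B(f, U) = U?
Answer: -1143030/6883477 ≈ -0.16605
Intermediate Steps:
S(l, R) = (-57 + l)*(-88 + R + l)
r(Z) = 9/Z
h = -8115267/70 (h = 6*(9/(-140) - 1*19322) = 6*(9*(-1/140) - 19322) = 6*(-9/140 - 19322) = 6*(-2705089/140) = -8115267/70 ≈ -1.1593e+5)
(S(124, -125) + 22292)/(17597 + h) = ((5016 + 124² - 145*124 - 57*(-125) - 125*124) + 22292)/(17597 - 8115267/70) = ((5016 + 15376 - 17980 + 7125 - 15500) + 22292)/(-6883477/70) = (-5963 + 22292)*(-70/6883477) = 16329*(-70/6883477) = -1143030/6883477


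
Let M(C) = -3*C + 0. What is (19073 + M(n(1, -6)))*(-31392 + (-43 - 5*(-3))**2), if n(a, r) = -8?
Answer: -584520976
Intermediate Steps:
M(C) = -3*C
(19073 + M(n(1, -6)))*(-31392 + (-43 - 5*(-3))**2) = (19073 - 3*(-8))*(-31392 + (-43 - 5*(-3))**2) = (19073 + 24)*(-31392 + (-43 + 15)**2) = 19097*(-31392 + (-28)**2) = 19097*(-31392 + 784) = 19097*(-30608) = -584520976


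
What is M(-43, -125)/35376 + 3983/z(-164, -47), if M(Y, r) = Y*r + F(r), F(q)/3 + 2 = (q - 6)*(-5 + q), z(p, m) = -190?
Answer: -65087699/3360720 ≈ -19.367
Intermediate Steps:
F(q) = -6 + 3*(-6 + q)*(-5 + q) (F(q) = -6 + 3*((q - 6)*(-5 + q)) = -6 + 3*((-6 + q)*(-5 + q)) = -6 + 3*(-6 + q)*(-5 + q))
M(Y, r) = 84 - 33*r + 3*r² + Y*r (M(Y, r) = Y*r + (84 - 33*r + 3*r²) = 84 - 33*r + 3*r² + Y*r)
M(-43, -125)/35376 + 3983/z(-164, -47) = (84 - 33*(-125) + 3*(-125)² - 43*(-125))/35376 + 3983/(-190) = (84 + 4125 + 3*15625 + 5375)*(1/35376) + 3983*(-1/190) = (84 + 4125 + 46875 + 5375)*(1/35376) - 3983/190 = 56459*(1/35376) - 3983/190 = 56459/35376 - 3983/190 = -65087699/3360720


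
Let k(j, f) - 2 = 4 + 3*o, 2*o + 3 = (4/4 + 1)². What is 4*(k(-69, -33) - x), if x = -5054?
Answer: 20246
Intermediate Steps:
o = ½ (o = -3/2 + (4/4 + 1)²/2 = -3/2 + (4*(¼) + 1)²/2 = -3/2 + (1 + 1)²/2 = -3/2 + (½)*2² = -3/2 + (½)*4 = -3/2 + 2 = ½ ≈ 0.50000)
k(j, f) = 15/2 (k(j, f) = 2 + (4 + 3*(½)) = 2 + (4 + 3/2) = 2 + 11/2 = 15/2)
4*(k(-69, -33) - x) = 4*(15/2 - 1*(-5054)) = 4*(15/2 + 5054) = 4*(10123/2) = 20246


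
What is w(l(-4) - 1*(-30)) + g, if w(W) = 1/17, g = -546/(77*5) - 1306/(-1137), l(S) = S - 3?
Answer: -224017/1063095 ≈ -0.21072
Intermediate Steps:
l(S) = -3 + S
g = -16856/62535 (g = -546/385 - 1306*(-1/1137) = -546*1/385 + 1306/1137 = -78/55 + 1306/1137 = -16856/62535 ≈ -0.26955)
w(W) = 1/17
w(l(-4) - 1*(-30)) + g = 1/17 - 16856/62535 = -224017/1063095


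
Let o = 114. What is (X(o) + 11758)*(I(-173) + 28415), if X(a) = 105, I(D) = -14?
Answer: 336921063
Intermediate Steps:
(X(o) + 11758)*(I(-173) + 28415) = (105 + 11758)*(-14 + 28415) = 11863*28401 = 336921063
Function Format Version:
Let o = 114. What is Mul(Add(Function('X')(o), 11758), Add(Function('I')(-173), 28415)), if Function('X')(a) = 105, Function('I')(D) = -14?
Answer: 336921063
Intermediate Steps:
Mul(Add(Function('X')(o), 11758), Add(Function('I')(-173), 28415)) = Mul(Add(105, 11758), Add(-14, 28415)) = Mul(11863, 28401) = 336921063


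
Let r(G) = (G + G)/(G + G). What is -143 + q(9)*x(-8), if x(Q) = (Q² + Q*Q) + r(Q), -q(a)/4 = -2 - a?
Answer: 5533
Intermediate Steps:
q(a) = 8 + 4*a (q(a) = -4*(-2 - a) = 8 + 4*a)
r(G) = 1 (r(G) = (2*G)/((2*G)) = (2*G)*(1/(2*G)) = 1)
x(Q) = 1 + 2*Q² (x(Q) = (Q² + Q*Q) + 1 = (Q² + Q²) + 1 = 2*Q² + 1 = 1 + 2*Q²)
-143 + q(9)*x(-8) = -143 + (8 + 4*9)*(1 + 2*(-8)²) = -143 + (8 + 36)*(1 + 2*64) = -143 + 44*(1 + 128) = -143 + 44*129 = -143 + 5676 = 5533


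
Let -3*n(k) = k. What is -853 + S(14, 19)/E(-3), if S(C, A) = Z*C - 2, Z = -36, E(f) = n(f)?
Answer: -1359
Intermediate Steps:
n(k) = -k/3
E(f) = -f/3
S(C, A) = -2 - 36*C (S(C, A) = -36*C - 2 = -2 - 36*C)
-853 + S(14, 19)/E(-3) = -853 + (-2 - 36*14)/((-⅓*(-3))) = -853 + (-2 - 504)/1 = -853 + 1*(-506) = -853 - 506 = -1359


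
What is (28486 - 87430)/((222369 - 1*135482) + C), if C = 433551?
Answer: -29472/260219 ≈ -0.11326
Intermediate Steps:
(28486 - 87430)/((222369 - 1*135482) + C) = (28486 - 87430)/((222369 - 1*135482) + 433551) = -58944/((222369 - 135482) + 433551) = -58944/(86887 + 433551) = -58944/520438 = -58944*1/520438 = -29472/260219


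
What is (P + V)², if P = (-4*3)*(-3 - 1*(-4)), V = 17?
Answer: 25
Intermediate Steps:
P = -12 (P = -12*(-3 + 4) = -12*1 = -12)
(P + V)² = (-12 + 17)² = 5² = 25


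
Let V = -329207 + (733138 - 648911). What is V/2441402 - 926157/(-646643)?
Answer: 1051353474987/789357756743 ≈ 1.3319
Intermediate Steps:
V = -244980 (V = -329207 + 84227 = -244980)
V/2441402 - 926157/(-646643) = -244980/2441402 - 926157/(-646643) = -244980*1/2441402 - 926157*(-1/646643) = -122490/1220701 + 926157/646643 = 1051353474987/789357756743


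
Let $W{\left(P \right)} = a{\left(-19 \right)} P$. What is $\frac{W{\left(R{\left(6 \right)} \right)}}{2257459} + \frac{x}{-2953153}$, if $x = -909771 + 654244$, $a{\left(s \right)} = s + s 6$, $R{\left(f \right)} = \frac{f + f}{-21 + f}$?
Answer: $\frac{2885779706861}{33333109091135} \approx 0.086574$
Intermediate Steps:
$R{\left(f \right)} = \frac{2 f}{-21 + f}$
$a{\left(s \right)} = 7 s$ ($a{\left(s \right)} = s + 6 s = 7 s$)
$x = -255527$
$W{\left(P \right)} = - 133 P$ ($W{\left(P \right)} = 7 \left(-19\right) P = - 133 P$)
$\frac{W{\left(R{\left(6 \right)} \right)}}{2257459} + \frac{x}{-2953153} = \frac{\left(-133\right) 2 \cdot 6 \frac{1}{-21 + 6}}{2257459} - \frac{255527}{-2953153} = - 133 \cdot 2 \cdot 6 \frac{1}{-15} \cdot \frac{1}{2257459} - - \frac{255527}{2953153} = - 133 \cdot 2 \cdot 6 \left(- \frac{1}{15}\right) \frac{1}{2257459} + \frac{255527}{2953153} = \left(-133\right) \left(- \frac{4}{5}\right) \frac{1}{2257459} + \frac{255527}{2953153} = \frac{532}{5} \cdot \frac{1}{2257459} + \frac{255527}{2953153} = \frac{532}{11287295} + \frac{255527}{2953153} = \frac{2885779706861}{33333109091135}$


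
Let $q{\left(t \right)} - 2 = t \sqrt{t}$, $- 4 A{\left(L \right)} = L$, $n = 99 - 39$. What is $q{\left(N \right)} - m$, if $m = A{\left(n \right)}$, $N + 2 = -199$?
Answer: $17 - 201 i \sqrt{201} \approx 17.0 - 2849.7 i$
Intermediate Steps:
$n = 60$ ($n = 99 - 39 = 60$)
$A{\left(L \right)} = - \frac{L}{4}$
$N = -201$ ($N = -2 - 199 = -201$)
$q{\left(t \right)} = 2 + t^{\frac{3}{2}}$ ($q{\left(t \right)} = 2 + t \sqrt{t} = 2 + t^{\frac{3}{2}}$)
$m = -15$ ($m = \left(- \frac{1}{4}\right) 60 = -15$)
$q{\left(N \right)} - m = \left(2 + \left(-201\right)^{\frac{3}{2}}\right) - -15 = \left(2 - 201 i \sqrt{201}\right) + 15 = 17 - 201 i \sqrt{201}$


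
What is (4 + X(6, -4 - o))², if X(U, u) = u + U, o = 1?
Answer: 25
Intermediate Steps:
X(U, u) = U + u
(4 + X(6, -4 - o))² = (4 + (6 + (-4 - 1*1)))² = (4 + (6 + (-4 - 1)))² = (4 + (6 - 5))² = (4 + 1)² = 5² = 25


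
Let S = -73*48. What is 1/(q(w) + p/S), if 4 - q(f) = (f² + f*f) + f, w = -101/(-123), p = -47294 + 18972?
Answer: 8835336/87585467 ≈ 0.10088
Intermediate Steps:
S = -3504
p = -28322
w = 101/123 (w = -101*(-1/123) = 101/123 ≈ 0.82114)
q(f) = 4 - f - 2*f² (q(f) = 4 - ((f² + f*f) + f) = 4 - ((f² + f²) + f) = 4 - (2*f² + f) = 4 - (f + 2*f²) = 4 + (-f - 2*f²) = 4 - f - 2*f²)
1/(q(w) + p/S) = 1/((4 - 1*101/123 - 2*(101/123)²) - 28322/(-3504)) = 1/((4 - 101/123 - 2*10201/15129) - 28322*(-1/3504)) = 1/((4 - 101/123 - 20402/15129) + 14161/1752) = 1/(27691/15129 + 14161/1752) = 1/(87585467/8835336) = 8835336/87585467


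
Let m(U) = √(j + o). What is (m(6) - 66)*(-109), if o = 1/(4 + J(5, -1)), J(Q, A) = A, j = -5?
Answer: 7194 - 109*I*√42/3 ≈ 7194.0 - 235.47*I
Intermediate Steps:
o = ⅓ (o = 1/(4 - 1) = 1/3 = ⅓ ≈ 0.33333)
m(U) = I*√42/3 (m(U) = √(-5 + ⅓) = √(-14/3) = I*√42/3)
(m(6) - 66)*(-109) = (I*√42/3 - 66)*(-109) = (-66 + I*√42/3)*(-109) = 7194 - 109*I*√42/3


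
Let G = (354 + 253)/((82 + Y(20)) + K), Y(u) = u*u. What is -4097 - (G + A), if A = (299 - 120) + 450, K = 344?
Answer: -3904283/826 ≈ -4726.7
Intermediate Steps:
Y(u) = u²
G = 607/826 (G = (354 + 253)/((82 + 20²) + 344) = 607/((82 + 400) + 344) = 607/(482 + 344) = 607/826 ≈ 0.73487)
A = 629 (A = 179 + 450 = 629)
-4097 - (G + A) = -4097 - (607/826 + 629) = -4097 - 1*520161/826 = -4097 - 520161/826 = -3904283/826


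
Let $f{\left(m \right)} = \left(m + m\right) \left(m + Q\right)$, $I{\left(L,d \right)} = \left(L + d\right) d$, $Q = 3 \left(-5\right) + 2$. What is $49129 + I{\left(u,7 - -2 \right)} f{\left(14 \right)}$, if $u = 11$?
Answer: $54169$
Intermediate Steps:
$Q = -13$ ($Q = -15 + 2 = -13$)
$I{\left(L,d \right)} = d \left(L + d\right)$
$f{\left(m \right)} = 2 m \left(-13 + m\right)$ ($f{\left(m \right)} = \left(m + m\right) \left(m - 13\right) = 2 m \left(-13 + m\right)$)
$49129 + I{\left(u,7 - -2 \right)} f{\left(14 \right)} = 49129 + \left(7 - -2\right) \left(11 + \left(7 - -2\right)\right) 2 \cdot 14 \left(-13 + 14\right) = 49129 + \left(7 + 2\right) \left(11 + \left(7 + 2\right)\right) 2 \cdot 14 \cdot 1 = 49129 + 9 \left(11 + 9\right) 28 = 49129 + 9 \cdot 20 \cdot 28 = 49129 + 180 \cdot 28 = 49129 + 5040 = 54169$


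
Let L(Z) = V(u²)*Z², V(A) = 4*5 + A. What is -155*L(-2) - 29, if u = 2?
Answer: -14909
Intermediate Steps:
V(A) = 20 + A
L(Z) = 24*Z² (L(Z) = (20 + 2²)*Z² = (20 + 4)*Z² = 24*Z²)
-155*L(-2) - 29 = -3720*(-2)² - 29 = -3720*4 - 29 = -155*96 - 29 = -14880 - 29 = -14909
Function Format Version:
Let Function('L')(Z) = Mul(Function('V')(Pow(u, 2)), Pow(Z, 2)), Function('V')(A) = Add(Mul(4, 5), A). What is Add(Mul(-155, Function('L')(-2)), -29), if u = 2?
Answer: -14909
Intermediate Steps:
Function('V')(A) = Add(20, A)
Function('L')(Z) = Mul(24, Pow(Z, 2)) (Function('L')(Z) = Mul(Add(20, Pow(2, 2)), Pow(Z, 2)) = Mul(Add(20, 4), Pow(Z, 2)) = Mul(24, Pow(Z, 2)))
Add(Mul(-155, Function('L')(-2)), -29) = Add(Mul(-155, Mul(24, Pow(-2, 2))), -29) = Add(Mul(-155, Mul(24, 4)), -29) = Add(Mul(-155, 96), -29) = Add(-14880, -29) = -14909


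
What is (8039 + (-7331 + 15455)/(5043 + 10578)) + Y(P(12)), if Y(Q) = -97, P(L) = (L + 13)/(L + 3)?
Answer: 41356702/5207 ≈ 7942.5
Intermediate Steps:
P(L) = (13 + L)/(3 + L)
(8039 + (-7331 + 15455)/(5043 + 10578)) + Y(P(12)) = (8039 + (-7331 + 15455)/(5043 + 10578)) - 97 = (8039 + 8124/15621) - 97 = (8039 + 8124*(1/15621)) - 97 = (8039 + 2708/5207) - 97 = 41861781/5207 - 97 = 41356702/5207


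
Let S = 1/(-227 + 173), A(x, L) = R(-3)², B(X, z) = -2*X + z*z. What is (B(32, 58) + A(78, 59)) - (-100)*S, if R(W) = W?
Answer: 89293/27 ≈ 3307.1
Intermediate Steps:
B(X, z) = z² - 2*X (B(X, z) = -2*X + z² = z² - 2*X)
A(x, L) = 9 (A(x, L) = (-3)² = 9)
S = -1/54 (S = 1/(-54) = -1/54 ≈ -0.018519)
(B(32, 58) + A(78, 59)) - (-100)*S = ((58² - 2*32) + 9) - (-100)*(-1)/54 = ((3364 - 64) + 9) - 1*50/27 = (3300 + 9) - 50/27 = 3309 - 50/27 = 89293/27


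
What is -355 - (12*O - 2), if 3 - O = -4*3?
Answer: -533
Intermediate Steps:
O = 15 (O = 3 - (-1)*4*3 = 3 - (-1)*12 = 3 - 1*(-12) = 3 + 12 = 15)
-355 - (12*O - 2) = -355 - (12*15 - 2) = -355 - (180 - 2) = -355 - 1*178 = -355 - 178 = -533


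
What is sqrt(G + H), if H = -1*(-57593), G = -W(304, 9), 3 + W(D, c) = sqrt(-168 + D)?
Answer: sqrt(57596 - 2*sqrt(34)) ≈ 239.97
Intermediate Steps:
W(D, c) = -3 + sqrt(-168 + D)
G = 3 - 2*sqrt(34) (G = -(-3 + sqrt(-168 + 304)) = -(-3 + sqrt(136)) = -(-3 + 2*sqrt(34)) = 3 - 2*sqrt(34) ≈ -8.6619)
H = 57593
sqrt(G + H) = sqrt((3 - 2*sqrt(34)) + 57593) = sqrt(57596 - 2*sqrt(34))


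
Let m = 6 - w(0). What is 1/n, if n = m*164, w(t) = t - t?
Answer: 1/984 ≈ 0.0010163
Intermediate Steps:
w(t) = 0
m = 6 (m = 6 - 1*0 = 6 + 0 = 6)
n = 984 (n = 6*164 = 984)
1/n = 1/984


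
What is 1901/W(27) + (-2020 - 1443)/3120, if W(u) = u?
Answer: 1945873/28080 ≈ 69.297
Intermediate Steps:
1901/W(27) + (-2020 - 1443)/3120 = 1901/27 + (-2020 - 1443)/3120 = 1901*(1/27) - 3463*1/3120 = 1901/27 - 3463/3120 = 1945873/28080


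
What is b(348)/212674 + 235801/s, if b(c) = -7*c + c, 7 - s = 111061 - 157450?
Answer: 510733337/100685948 ≈ 5.0725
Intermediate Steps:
s = 46396 (s = 7 - (111061 - 157450) = 7 - 1*(-46389) = 7 + 46389 = 46396)
b(c) = -6*c
b(348)/212674 + 235801/s = -6*348/212674 + 235801/46396 = -2088*1/212674 + 235801*(1/46396) = -1044/106337 + 235801/46396 = 510733337/100685948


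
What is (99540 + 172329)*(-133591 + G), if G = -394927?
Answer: -143687660142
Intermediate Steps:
(99540 + 172329)*(-133591 + G) = (99540 + 172329)*(-133591 - 394927) = 271869*(-528518) = -143687660142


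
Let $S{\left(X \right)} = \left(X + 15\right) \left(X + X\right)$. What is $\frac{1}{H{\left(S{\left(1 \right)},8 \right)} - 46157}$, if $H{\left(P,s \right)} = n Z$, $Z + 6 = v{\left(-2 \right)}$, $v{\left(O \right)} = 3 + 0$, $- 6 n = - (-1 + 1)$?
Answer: $- \frac{1}{46157} \approx -2.1665 \cdot 10^{-5}$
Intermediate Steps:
$n = 0$ ($n = - \frac{\left(-1\right) \left(-1 + 1\right)}{6} = - \frac{\left(-1\right) 0}{6} = \left(- \frac{1}{6}\right) 0 = 0$)
$v{\left(O \right)} = 3$
$Z = -3$ ($Z = -6 + 3 = -3$)
$S{\left(X \right)} = 2 X \left(15 + X\right)$ ($S{\left(X \right)} = \left(15 + X\right) 2 X = 2 X \left(15 + X\right)$)
$H{\left(P,s \right)} = 0$ ($H{\left(P,s \right)} = 0 \left(-3\right) = 0$)
$\frac{1}{H{\left(S{\left(1 \right)},8 \right)} - 46157} = \frac{1}{0 - 46157} = \frac{1}{-46157} = - \frac{1}{46157}$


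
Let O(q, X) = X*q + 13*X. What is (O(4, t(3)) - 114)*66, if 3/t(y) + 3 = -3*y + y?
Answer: -7898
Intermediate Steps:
t(y) = 3/(-3 - 2*y) (t(y) = 3/(-3 + (-3*y + y)) = 3/(-3 - 2*y))
O(q, X) = 13*X + X*q
(O(4, t(3)) - 114)*66 = ((-3/(3 + 2*3))*(13 + 4) - 114)*66 = (-3/(3 + 6)*17 - 114)*66 = (-3/9*17 - 114)*66 = (-3*⅑*17 - 114)*66 = (-⅓*17 - 114)*66 = (-17/3 - 114)*66 = -359/3*66 = -7898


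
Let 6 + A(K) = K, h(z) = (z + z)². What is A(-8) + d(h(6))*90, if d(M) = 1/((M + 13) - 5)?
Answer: -1019/76 ≈ -13.408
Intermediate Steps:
h(z) = 4*z² (h(z) = (2*z)² = 4*z²)
d(M) = 1/(8 + M) (d(M) = 1/((13 + M) - 5) = 1/(8 + M))
A(K) = -6 + K
A(-8) + d(h(6))*90 = (-6 - 8) + 90/(8 + 4*6²) = -14 + 90/(8 + 4*36) = -14 + 90/(8 + 144) = -14 + 90/152 = -14 + (1/152)*90 = -14 + 45/76 = -1019/76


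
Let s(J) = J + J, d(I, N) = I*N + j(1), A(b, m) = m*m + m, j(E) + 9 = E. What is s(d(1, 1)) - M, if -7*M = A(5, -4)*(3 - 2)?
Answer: -86/7 ≈ -12.286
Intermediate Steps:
j(E) = -9 + E
A(b, m) = m + m² (A(b, m) = m² + m = m + m²)
d(I, N) = -8 + I*N (d(I, N) = I*N + (-9 + 1) = I*N - 8 = -8 + I*N)
M = -12/7 (M = -(-4*(1 - 4))*(3 - 2)/7 = -(-4*(-3))/7 = -12/7 ≈ -1.7143)
s(J) = 2*J
s(d(1, 1)) - M = 2*(-8 + 1*1) - 1*(-12/7) = 2*(-8 + 1) + 12/7 = 2*(-7) + 12/7 = -14 + 12/7 = -86/7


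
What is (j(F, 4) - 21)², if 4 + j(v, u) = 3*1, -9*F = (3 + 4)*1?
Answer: 484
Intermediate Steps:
F = -7/9 (F = -(3 + 4)/9 = -7/9 ≈ -0.77778)
j(v, u) = -1 (j(v, u) = -4 + 3*1 = -4 + 3 = -1)
(j(F, 4) - 21)² = (-1 - 21)² = (-22)² = 484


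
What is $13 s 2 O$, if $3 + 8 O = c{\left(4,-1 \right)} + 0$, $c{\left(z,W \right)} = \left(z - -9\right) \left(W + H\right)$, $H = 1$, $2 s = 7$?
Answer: $- \frac{273}{8} \approx -34.125$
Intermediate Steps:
$s = \frac{7}{2}$ ($s = \frac{1}{2} \cdot 7 = \frac{7}{2} \approx 3.5$)
$c{\left(z,W \right)} = \left(1 + W\right) \left(9 + z\right)$ ($c{\left(z,W \right)} = \left(z - -9\right) \left(W + 1\right) = \left(z + \left(12 - 3\right)\right) \left(1 + W\right) = \left(z + 9\right) \left(1 + W\right) = \left(9 + z\right) \left(1 + W\right) = \left(1 + W\right) \left(9 + z\right)$)
$O = - \frac{3}{8}$ ($O = - \frac{3}{8} + \frac{\left(9 + 4 + 9 \left(-1\right) - 4\right) + 0}{8} = - \frac{3}{8} + \frac{\left(9 + 4 - 9 - 4\right) + 0}{8} = - \frac{3}{8} + \frac{0 + 0}{8} = - \frac{3}{8} + \frac{1}{8} \cdot 0 = - \frac{3}{8} + 0 = - \frac{3}{8} \approx -0.375$)
$13 s 2 O = 13 \cdot \frac{7}{2} \cdot 2 \left(- \frac{3}{8}\right) = 13 \cdot 7 \left(- \frac{3}{8}\right) = 13 \left(- \frac{21}{8}\right) = - \frac{273}{8}$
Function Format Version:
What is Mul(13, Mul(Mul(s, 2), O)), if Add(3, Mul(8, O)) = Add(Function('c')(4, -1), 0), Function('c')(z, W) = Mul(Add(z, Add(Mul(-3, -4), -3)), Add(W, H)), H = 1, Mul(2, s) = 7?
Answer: Rational(-273, 8) ≈ -34.125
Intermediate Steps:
s = Rational(7, 2) (s = Mul(Rational(1, 2), 7) = Rational(7, 2) ≈ 3.5000)
Function('c')(z, W) = Mul(Add(1, W), Add(9, z)) (Function('c')(z, W) = Mul(Add(z, Add(Mul(-3, -4), -3)), Add(W, 1)) = Mul(Add(z, Add(12, -3)), Add(1, W)) = Mul(Add(z, 9), Add(1, W)) = Mul(Add(9, z), Add(1, W)) = Mul(Add(1, W), Add(9, z)))
O = Rational(-3, 8) (O = Add(Rational(-3, 8), Mul(Rational(1, 8), Add(Add(9, 4, Mul(9, -1), Mul(-1, 4)), 0))) = Add(Rational(-3, 8), Mul(Rational(1, 8), Add(Add(9, 4, -9, -4), 0))) = Add(Rational(-3, 8), Mul(Rational(1, 8), Add(0, 0))) = Add(Rational(-3, 8), Mul(Rational(1, 8), 0)) = Add(Rational(-3, 8), 0) = Rational(-3, 8) ≈ -0.37500)
Mul(13, Mul(Mul(s, 2), O)) = Mul(13, Mul(Mul(Rational(7, 2), 2), Rational(-3, 8))) = Mul(13, Mul(7, Rational(-3, 8))) = Mul(13, Rational(-21, 8)) = Rational(-273, 8)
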